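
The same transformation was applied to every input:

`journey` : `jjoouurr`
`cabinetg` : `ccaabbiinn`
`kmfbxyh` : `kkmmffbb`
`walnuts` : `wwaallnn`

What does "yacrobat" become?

Looking at the pairs, the operation is to delete the last 3 characters, then double every character.
On "yacrobat": the first step gives "yacro", and the second then gives "yyaaccrroo".
(Check on "cabinetg": → "cabin" → "ccaabbiinn" ✓)

yyaaccrroo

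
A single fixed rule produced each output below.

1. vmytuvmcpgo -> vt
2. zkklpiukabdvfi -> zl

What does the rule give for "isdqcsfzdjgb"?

Rule — keep one character in every 3, starting at position 1 (positions 1st, 4th, 7th, ...), then keep only the first 2 characters.
"isdqcsfzdjgb" → "iqfj" → "iq".

iq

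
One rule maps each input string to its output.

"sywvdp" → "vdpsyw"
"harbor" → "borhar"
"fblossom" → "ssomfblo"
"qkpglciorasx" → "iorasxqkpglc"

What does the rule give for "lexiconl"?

conllexi

The transformation: swap the front and back halves of the string.
On "lexiconl" that produces "conllexi".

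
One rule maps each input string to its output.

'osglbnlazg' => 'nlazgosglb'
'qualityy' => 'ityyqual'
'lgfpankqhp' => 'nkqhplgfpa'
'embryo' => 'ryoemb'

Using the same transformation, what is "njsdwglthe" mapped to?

Looking at the pairs, the operation is to swap the front and back halves of the string.
So "njsdwglthe" becomes "glthenjsdw".

glthenjsdw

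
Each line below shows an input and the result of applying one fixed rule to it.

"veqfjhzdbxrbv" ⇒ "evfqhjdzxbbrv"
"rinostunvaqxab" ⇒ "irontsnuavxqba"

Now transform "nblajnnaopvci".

The rule is to swap each adjacent pair of characters (1↔2, 3↔4, ...).
"nblajnnaopvci" → "bnalnjanpocvi".

bnalnjanpocvi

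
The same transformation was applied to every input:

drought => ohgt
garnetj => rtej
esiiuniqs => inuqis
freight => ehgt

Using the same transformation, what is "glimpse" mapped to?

Each output is the input with this applied: swap each adjacent pair of characters (1↔2, 3↔4, ...), then delete the first 3 characters.
On "glimpse": the first step gives "lgmispe", and the second then gives "ispe".

ispe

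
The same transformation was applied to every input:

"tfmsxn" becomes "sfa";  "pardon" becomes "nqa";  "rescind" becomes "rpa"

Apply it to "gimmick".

vzp

The pattern: keep every other character starting from the second (positions 2nd, 4th, 6th, ...), then shift every letter 13 places forward in the alphabet (wrapping around) — i.e. ROT13.
"gimmick" → "imc" → "vzp".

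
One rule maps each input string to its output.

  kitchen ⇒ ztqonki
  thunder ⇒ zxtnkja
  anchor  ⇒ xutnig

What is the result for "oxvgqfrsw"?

The pattern: shift every letter 6 places forward in the alphabet (wrapping around), then sort the characters into reverse alphabetical order.
Applying both steps to "oxvgqfrsw": "udbmwlxyc", then "yxwumldcb".

yxwumldcb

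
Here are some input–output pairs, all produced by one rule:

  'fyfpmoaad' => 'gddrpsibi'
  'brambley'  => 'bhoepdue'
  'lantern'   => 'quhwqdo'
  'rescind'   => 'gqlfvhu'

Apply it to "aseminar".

udqlphvd

Looking at the pairs, the operation is to shift every letter 3 places forward in the alphabet (wrapping around), then reverse the string.
So "aseminar" becomes "udqlphvd".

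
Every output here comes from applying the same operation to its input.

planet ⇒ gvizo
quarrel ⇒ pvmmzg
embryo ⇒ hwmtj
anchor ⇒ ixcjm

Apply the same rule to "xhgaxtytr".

In each case the input is transformed by: delete the first character, then shift every letter 5 places backward in the alphabet (wrapping around).
On "xhgaxtytr": the first step gives "hgaxtytr", and the second then gives "cbvsotom".
(Check on "embryo": → "mbryo" → "hwmtj" ✓)

cbvsotom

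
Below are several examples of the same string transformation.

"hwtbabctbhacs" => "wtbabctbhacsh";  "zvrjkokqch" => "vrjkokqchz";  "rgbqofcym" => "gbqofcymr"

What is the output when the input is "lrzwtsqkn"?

rzwtsqknl

The transformation: move the first character to the end.
Doing the same to "lrzwtsqkn": "rzwtsqknl".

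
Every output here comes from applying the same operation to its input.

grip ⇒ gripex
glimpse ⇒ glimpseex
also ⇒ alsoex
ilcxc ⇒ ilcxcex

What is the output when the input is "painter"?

painterex

Rule — append "ex".
On "painter" that produces "painterex".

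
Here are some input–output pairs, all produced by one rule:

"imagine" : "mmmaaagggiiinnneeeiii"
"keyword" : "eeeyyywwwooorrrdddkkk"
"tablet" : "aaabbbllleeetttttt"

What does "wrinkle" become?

rrriiinnnkkkllleeewww

Rule — repeat every character 3 times, then move the first 3 characters to the end (rotate left by 3).
For "wrinkle" the result is "rrriiinnnkkkllleeewww".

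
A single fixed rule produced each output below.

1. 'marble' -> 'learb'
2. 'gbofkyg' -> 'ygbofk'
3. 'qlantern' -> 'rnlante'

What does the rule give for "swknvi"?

viwkn

What's happening: delete the first character, then move the last 2 characters to the front (rotate right by 2).
On "swknvi": the first step gives "wknvi", and the second then gives "viwkn".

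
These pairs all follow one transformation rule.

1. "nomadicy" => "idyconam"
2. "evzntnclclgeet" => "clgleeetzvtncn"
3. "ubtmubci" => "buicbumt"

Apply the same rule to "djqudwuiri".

What's happening: swap the front and back halves of the string, then swap each adjacent pair of characters (1↔2, 3↔4, ...).
On "djqudwuiri": the first step gives "wuiridjqud", and the second then gives "uwridiqjdu".

uwridiqjdu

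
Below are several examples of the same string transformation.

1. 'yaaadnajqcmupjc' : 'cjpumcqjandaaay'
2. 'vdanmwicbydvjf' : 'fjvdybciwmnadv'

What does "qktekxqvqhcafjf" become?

Each output is the input with this applied: reverse the string.
On "qktekxqvqhcafjf" that produces "fjfachqvqxketkq".

fjfachqvqxketkq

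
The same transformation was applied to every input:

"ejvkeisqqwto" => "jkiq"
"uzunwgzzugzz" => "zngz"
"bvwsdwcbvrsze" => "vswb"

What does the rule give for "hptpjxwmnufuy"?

In each case the input is transformed by: keep every other character starting from the second (positions 2nd, 4th, 6th, ...), then keep only the first 4 characters.
On "hptpjxwmnufuy": the first step gives "ppxmuu", and the second then gives "ppxm".

ppxm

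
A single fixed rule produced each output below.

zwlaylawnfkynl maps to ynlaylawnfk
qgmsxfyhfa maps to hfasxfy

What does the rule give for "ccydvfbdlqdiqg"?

iqgdvfbdlqd

Each output is the input with this applied: delete the first 3 characters, then move the last 3 characters to the front (rotate right by 3).
Working it through for "ccydvfbdlqdiqg": intermediate "dvfbdlqdiqg", final "iqgdvfbdlqd".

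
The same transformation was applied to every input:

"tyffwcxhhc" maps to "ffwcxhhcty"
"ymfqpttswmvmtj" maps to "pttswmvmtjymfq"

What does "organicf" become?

What's happening: swap the front and back halves of the string, then move the last 3 characters to the front (rotate right by 3).
Starting from "organicf": after the first operation, "nicforga"; after the second, "rganicfo".

rganicfo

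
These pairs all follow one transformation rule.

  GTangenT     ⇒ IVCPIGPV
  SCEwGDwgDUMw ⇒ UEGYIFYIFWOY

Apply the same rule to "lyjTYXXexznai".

NALVAZZGZBPCK

Rule — shift every letter 2 places forward in the alphabet (wrapping around), then convert every letter to uppercase.
Working it through for "lyjTYXXexznai": intermediate "nalVAZZgzbpck", final "NALVAZZGZBPCK".
(Check on "GTangenT": → "IVcpigpV" → "IVCPIGPV" ✓)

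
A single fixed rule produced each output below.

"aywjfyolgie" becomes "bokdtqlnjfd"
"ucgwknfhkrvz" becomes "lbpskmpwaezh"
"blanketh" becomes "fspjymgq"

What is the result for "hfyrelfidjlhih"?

dwjqknioqmnmmk

The rule is to shift every letter 5 places forward in the alphabet (wrapping around), then move the first 2 characters to the end (rotate left by 2).
For "hfyrelfidjlhih", step one produces "mkdwjqknioqmnm"; step two turns that into "dwjqknioqmnmmk".
(Check on "aywjfyolgie": → "fdbokdtqlnj" → "bokdtqlnjfd" ✓)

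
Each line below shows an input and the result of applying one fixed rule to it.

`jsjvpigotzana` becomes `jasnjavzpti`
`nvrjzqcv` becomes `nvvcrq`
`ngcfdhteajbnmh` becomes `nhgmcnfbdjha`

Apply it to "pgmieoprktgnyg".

pggymnigetok

Each output is the input with this applied: take characters alternately from the front and the back (1st, last, 2nd, 2nd-last, ...), then delete the last 2 characters.
On "pgmieoprktgnyg": the first step gives "pggymnigetokpr", and the second then gives "pggymnigetok".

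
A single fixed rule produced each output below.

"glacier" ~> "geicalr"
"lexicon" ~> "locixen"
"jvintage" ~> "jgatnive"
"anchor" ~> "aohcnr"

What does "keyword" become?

krowyed

Each output is the input with this applied: reverse the string, then swap the first and last characters.
Starting from "keyword": after the first operation, "drowyek"; after the second, "krowyed".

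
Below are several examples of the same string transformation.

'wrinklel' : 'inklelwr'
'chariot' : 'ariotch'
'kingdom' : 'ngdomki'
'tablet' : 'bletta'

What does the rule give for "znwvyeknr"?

wvyeknrzn

What's happening: move the first 2 characters to the end (rotate left by 2).
On "znwvyeknr" that produces "wvyeknrzn".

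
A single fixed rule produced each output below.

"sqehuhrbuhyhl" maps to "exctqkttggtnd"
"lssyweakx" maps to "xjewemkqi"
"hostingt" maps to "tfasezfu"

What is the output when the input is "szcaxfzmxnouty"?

The transformation: shift every letter 12 places forward in the alphabet (wrapping around), then take characters alternately from the front and the back (1st, last, 2nd, 2nd-last, ...).
Working it through for "szcaxfzmxnouty": intermediate "elomjrlyjzagfk", final "eklfogmajzrjly".

eklfogmajzrjly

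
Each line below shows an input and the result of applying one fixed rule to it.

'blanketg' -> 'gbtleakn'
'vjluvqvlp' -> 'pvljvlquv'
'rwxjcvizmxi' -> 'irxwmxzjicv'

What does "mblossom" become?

mmobslso

In each case the input is transformed by: take characters alternately from the front and the back (1st, last, 2nd, 2nd-last, ...), then swap each adjacent pair of characters (1↔2, 3↔4, ...).
For "mblossom", step one produces "mmbolsos"; step two turns that into "mmobslso".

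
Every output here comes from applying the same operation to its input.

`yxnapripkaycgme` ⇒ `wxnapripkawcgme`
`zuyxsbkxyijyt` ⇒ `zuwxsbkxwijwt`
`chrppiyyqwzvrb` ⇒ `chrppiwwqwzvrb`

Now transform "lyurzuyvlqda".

Looking at the pairs, the operation is to replace every "y" with "w".
For "lyurzuyvlqda" the result is "lwurzuwvlqda".

lwurzuwvlqda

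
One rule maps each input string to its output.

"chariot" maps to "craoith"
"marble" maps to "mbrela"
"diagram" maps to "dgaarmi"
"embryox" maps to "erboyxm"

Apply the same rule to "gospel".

Rule — swap each adjacent pair of characters (1↔2, 3↔4, ...), then move the first character to the end.
On "gospel": the first step gives "ogpsle", and the second then gives "gpsleo".

gpsleo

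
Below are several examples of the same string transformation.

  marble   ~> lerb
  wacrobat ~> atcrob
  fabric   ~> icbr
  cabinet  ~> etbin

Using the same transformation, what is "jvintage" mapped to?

geinta

The transformation: delete the first 2 characters, then move the last 2 characters to the front (rotate right by 2).
On "jvintage": the first step gives "intage", and the second then gives "geinta".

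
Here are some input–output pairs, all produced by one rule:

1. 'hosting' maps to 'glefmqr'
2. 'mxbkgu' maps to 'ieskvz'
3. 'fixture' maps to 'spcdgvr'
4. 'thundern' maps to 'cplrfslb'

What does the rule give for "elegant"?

ylrcjce

The pattern: shift every letter 2 places backward in the alphabet (wrapping around), then move the last 3 characters to the front (rotate right by 3).
Applying that to "elegant" gives "ylrcjce".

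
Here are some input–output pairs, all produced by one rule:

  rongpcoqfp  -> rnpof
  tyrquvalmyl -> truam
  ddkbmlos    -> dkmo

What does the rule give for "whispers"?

Each output is the input with this applied: delete the last character, then keep every other character starting from the first (positions 1st, 3rd, 5th, ...).
So "whispers" becomes "wipr".

wipr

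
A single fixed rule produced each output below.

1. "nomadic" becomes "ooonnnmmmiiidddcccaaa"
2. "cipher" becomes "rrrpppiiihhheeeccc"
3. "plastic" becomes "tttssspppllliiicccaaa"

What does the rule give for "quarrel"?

uuurrrrrrqqqllleeeaaa

Looking at the pairs, the operation is to sort the characters into reverse alphabetical order, then repeat every character 3 times.
Applying that to "quarrel" gives "uuurrrrrrqqqllleeeaaa".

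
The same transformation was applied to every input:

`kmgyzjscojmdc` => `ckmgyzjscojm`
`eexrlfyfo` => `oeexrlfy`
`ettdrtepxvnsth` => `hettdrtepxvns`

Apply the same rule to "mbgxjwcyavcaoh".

The pattern: move the last 2 characters to the front (rotate right by 2), then delete the first character.
For "mbgxjwcyavcaoh", step one produces "ohmbgxjwcyavca"; step two turns that into "hmbgxjwcyavca".

hmbgxjwcyavca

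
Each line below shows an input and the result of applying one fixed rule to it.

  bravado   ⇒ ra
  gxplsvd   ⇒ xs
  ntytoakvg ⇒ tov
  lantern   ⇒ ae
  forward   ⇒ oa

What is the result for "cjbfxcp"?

Rule — keep one character in every 3, starting at position 2 (positions 2nd, 5th, 8th, ...).
"cjbfxcp" → "jx".

jx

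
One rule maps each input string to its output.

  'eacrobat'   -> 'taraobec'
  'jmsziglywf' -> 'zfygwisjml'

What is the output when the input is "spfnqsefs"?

What's happening: sort the characters into reverse alphabetical order, then take characters alternately from the front and the back (1st, last, 2nd, 2nd-last, ...).
Starting from "spfnqsefs": after the first operation, "sssqpnffe"; after the second, "sesfsfqnp".

sesfsfqnp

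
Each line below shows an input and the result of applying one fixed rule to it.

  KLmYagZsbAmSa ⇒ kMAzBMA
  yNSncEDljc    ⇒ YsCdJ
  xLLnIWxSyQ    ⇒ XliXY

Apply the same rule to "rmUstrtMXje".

The transformation: keep every other character starting from the first (positions 1st, 3rd, 5th, ...), then flip the case of every letter.
For "rmUstrtMXje", step one produces "rUttXe"; step two turns that into "RuTTxE".

RuTTxE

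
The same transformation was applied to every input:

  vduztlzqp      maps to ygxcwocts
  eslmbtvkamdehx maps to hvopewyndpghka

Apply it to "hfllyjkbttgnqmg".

The transformation: shift every letter 3 places forward in the alphabet (wrapping around).
On "hfllyjkbttgnqmg" that produces "kioobmnewwjqtpj".

kioobmnewwjqtpj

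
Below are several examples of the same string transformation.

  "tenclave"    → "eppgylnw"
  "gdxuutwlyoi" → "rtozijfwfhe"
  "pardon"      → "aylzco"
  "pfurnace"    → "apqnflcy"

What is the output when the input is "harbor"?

sclzcm

The rule is to shift every letter 11 places forward in the alphabet (wrapping around), then take characters alternately from the front and the back (1st, last, 2nd, 2nd-last, ...).
For "harbor", step one produces "slcmzc"; step two turns that into "sclzcm".
(Check on "tenclave": → "epynwlgp" → "eppgylnw" ✓)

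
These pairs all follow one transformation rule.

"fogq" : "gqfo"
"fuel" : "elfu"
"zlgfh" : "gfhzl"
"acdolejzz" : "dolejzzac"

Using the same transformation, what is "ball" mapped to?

llba

Rule — move the first 2 characters to the end (rotate left by 2).
So "ball" becomes "llba".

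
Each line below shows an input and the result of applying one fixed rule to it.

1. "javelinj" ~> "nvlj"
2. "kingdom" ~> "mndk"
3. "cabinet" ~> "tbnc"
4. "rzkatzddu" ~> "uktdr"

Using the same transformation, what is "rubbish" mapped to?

Each output is the input with this applied: keep every other character starting from the first (positions 1st, 3rd, 5th, ...), then swap the first and last characters.
For "rubbish", step one produces "rbih"; step two turns that into "hbir".

hbir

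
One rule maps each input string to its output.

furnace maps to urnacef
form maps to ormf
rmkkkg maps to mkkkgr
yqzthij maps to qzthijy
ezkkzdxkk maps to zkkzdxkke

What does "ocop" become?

copo

The pattern: move the first character to the end.
"ocop" → "copo".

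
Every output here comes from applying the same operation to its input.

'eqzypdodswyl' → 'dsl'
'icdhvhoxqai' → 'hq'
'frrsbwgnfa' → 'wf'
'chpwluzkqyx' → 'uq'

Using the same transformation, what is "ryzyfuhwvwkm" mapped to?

uvm

The transformation: delete the first 3 characters, then keep one character in every 3, starting at position 3 (positions 3rd, 6th, 9th, ...).
Starting from "ryzyfuhwvwkm": after the first operation, "yfuhwvwkm"; after the second, "uvm".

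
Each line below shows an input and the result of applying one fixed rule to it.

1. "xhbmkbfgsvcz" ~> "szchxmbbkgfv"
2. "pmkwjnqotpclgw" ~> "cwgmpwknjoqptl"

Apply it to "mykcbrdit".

The pattern: swap each adjacent pair of characters (1↔2, 3↔4, ...), then move the last 3 characters to the front (rotate right by 3).
"mykcbrdit" → "ymckrbidt" → "idtymckrb".
(Check on "xhbmkbfgsvcz": → "hxmbbkgfvszc" → "szchxmbbkgfv" ✓)

idtymckrb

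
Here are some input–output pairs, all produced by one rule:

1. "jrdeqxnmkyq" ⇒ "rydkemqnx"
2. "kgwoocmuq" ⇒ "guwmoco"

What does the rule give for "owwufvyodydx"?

The pattern: take characters alternately from the front and the back (1st, last, 2nd, 2nd-last, ...), then delete the first 2 characters.
For "owwufvyodydx", step one produces "oxwdwyudfovy"; step two turns that into "wdwyudfovy".
(Check on "jrdeqxnmkyq": → "jqrydkemqnx" → "rydkemqnx" ✓)

wdwyudfovy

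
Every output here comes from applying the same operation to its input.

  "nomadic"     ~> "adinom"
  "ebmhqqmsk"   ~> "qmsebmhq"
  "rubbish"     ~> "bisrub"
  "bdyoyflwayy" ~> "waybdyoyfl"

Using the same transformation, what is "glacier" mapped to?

The rule is to delete the last character, then move the last 3 characters to the front (rotate right by 3).
On "glacier": the first step gives "glacie", and the second then gives "ciegla".

ciegla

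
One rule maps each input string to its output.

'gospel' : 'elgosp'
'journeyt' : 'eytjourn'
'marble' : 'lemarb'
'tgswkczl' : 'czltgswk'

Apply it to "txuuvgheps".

What's happening: move the first character to the end, then swap the front and back halves of the string.
Working it through for "txuuvgheps": intermediate "xuuvghepst", final "hepstxuuvg".
(Check on "marble": → "arblem" → "lemarb" ✓)

hepstxuuvg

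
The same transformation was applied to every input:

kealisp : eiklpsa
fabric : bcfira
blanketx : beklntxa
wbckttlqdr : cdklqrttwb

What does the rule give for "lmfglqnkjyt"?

What's happening: sort the characters into alphabetical order, then move the first character to the end.
"lmfglqnkjyt" → "fgjkllmnqty" → "gjkllmnqtyf".

gjkllmnqtyf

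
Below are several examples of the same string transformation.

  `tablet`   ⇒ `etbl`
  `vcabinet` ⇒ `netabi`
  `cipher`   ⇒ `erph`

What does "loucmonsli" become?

Looking at the pairs, the operation is to delete the first 2 characters, then swap the front and back halves of the string.
For "loucmonsli", step one produces "ucmonsli"; step two turns that into "nsliucmo".

nsliucmo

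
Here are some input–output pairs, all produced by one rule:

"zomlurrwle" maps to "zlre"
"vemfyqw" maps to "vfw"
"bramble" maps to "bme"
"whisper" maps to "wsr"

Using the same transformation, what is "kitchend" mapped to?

kcn

In each case the input is transformed by: keep one character in every 3, starting at position 1 (positions 1st, 4th, 7th, ...).
So "kitchend" becomes "kcn".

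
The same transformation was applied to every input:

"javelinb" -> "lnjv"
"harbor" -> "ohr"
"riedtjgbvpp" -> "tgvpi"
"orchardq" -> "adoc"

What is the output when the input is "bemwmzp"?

mpe

In each case the input is transformed by: move the first 3 characters to the end (rotate left by 3), then keep every other character starting from the second (positions 2nd, 4th, 6th, ...).
Applying both steps to "bemwmzp": "wmzpbem", then "mpe".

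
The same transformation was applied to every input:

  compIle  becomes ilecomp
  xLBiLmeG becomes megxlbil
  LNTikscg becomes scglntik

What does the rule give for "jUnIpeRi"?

Each output is the input with this applied: move the last 3 characters to the front (rotate right by 3), then convert every letter to lowercase.
Applying both steps to "jUnIpeRi": "eRijUnIp", then "erijunip".

erijunip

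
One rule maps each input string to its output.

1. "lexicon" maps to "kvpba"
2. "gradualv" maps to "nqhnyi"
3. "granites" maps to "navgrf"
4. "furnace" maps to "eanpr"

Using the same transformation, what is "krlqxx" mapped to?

What's happening: delete the first 2 characters, then shift every letter 13 places forward in the alphabet (wrapping around) — i.e. ROT13.
On "krlqxx": the first step gives "lqxx", and the second then gives "ydkk".

ydkk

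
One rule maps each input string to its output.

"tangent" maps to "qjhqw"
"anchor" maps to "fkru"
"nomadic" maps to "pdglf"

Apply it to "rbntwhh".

qwzkk

The pattern: shift every letter 3 places forward in the alphabet (wrapping around), then delete the first 2 characters.
Working it through for "rbntwhh": intermediate "ueqwzkk", final "qwzkk".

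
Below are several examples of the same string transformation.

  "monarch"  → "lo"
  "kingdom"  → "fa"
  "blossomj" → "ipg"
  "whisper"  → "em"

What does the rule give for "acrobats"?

zyp

In each case the input is transformed by: shift every letter 3 places backward in the alphabet (wrapping around), then keep one character in every 3, starting at position 2 (positions 2nd, 5th, 8th, ...).
Starting from "acrobats": after the first operation, "xzolyxqp"; after the second, "zyp".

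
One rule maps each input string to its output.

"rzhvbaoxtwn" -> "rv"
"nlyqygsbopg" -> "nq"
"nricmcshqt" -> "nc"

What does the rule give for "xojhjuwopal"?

The transformation: keep one character in every 3, starting at position 1 (positions 1st, 4th, 7th, ...), then keep only the first 2 characters.
Starting from "xojhjuwopal": after the first operation, "xhwa"; after the second, "xh".

xh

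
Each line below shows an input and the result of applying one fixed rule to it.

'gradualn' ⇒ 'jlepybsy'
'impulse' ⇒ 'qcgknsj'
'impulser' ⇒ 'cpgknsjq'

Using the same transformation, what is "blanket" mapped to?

The pattern: shift every letter 2 places backward in the alphabet (wrapping around), then move the last 2 characters to the front (rotate right by 2).
On "blanket": the first step gives "zjylicr", and the second then gives "crzjyli".

crzjyli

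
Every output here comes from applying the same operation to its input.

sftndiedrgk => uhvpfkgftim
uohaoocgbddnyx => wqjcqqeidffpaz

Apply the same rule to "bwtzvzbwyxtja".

dyvbxbdyazvlc

Looking at the pairs, the operation is to shift every letter 2 places forward in the alphabet (wrapping around).
Doing the same to "bwtzvzbwyxtja": "dyvbxbdyazvlc".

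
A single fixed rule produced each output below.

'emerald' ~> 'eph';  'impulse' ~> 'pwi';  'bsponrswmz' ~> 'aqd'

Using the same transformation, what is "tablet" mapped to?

What's happening: shift every letter 4 places forward in the alphabet (wrapping around), then keep only the last 3 characters.
For "tablet", step one produces "xefpix"; step two turns that into "pix".

pix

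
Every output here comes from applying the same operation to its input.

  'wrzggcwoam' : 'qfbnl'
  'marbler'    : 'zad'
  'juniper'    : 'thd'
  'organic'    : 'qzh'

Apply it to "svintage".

umzd

Each output is the input with this applied: keep every other character starting from the second (positions 2nd, 4th, 6th, ...), then shift every letter 1 place backward in the alphabet (wrapping around).
On "svintage": the first step gives "vnae", and the second then gives "umzd".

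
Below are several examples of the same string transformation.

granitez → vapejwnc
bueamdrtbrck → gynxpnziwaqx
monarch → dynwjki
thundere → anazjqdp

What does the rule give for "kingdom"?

The rule is to shift every letter 4 places backward in the alphabet (wrapping around), then reverse the string.
"kingdom" → "gejczki" → "ikzcjeg".

ikzcjeg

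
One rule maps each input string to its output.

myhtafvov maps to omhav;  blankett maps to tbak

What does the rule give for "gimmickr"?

kgmi

What's happening: move the last 2 characters to the front (rotate right by 2), then keep every other character starting from the first (positions 1st, 3rd, 5th, ...).
For "gimmickr", step one produces "krgimmic"; step two turns that into "kgmi".
(Check on "blankett": → "ttblanke" → "tbak" ✓)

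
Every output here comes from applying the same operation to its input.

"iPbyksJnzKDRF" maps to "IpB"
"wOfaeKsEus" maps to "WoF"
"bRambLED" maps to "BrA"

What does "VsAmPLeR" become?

Each output is the input with this applied: flip the case of every letter, then keep only the first 3 characters.
"VsAmPLeR" → "vSaMplEr" → "vSa".

vSa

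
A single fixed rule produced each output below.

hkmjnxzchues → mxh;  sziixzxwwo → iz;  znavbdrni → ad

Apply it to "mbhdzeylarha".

hea

What's happening: delete the last 2 characters, then keep one character in every 3, starting at position 3 (positions 3rd, 6th, 9th, ...).
Applying both steps to "mbhdzeylarha": "mbhdzeylar", then "hea".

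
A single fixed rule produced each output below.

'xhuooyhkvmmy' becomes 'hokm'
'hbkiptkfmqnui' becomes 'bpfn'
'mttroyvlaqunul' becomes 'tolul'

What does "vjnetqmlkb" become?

The transformation: keep one character in every 3, starting at position 2 (positions 2nd, 5th, 8th, ...).
On "vjnetqmlkb" that produces "jtl".

jtl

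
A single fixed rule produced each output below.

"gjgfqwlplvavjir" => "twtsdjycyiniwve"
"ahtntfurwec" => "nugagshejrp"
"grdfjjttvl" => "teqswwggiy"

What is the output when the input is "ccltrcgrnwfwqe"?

ppygepteajsjdr

The rule is to shift every letter 13 places forward in the alphabet (wrapping around) — i.e. ROT13.
"ccltrcgrnwfwqe" → "ppygepteajsjdr".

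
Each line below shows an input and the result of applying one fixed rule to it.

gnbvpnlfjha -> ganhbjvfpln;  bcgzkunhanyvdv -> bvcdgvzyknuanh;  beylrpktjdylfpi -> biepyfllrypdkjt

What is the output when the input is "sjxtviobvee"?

sejexvtbvoi

Rule — take characters alternately from the front and the back (1st, last, 2nd, 2nd-last, ...).
For "sjxtviobvee" the result is "sejexvtbvoi".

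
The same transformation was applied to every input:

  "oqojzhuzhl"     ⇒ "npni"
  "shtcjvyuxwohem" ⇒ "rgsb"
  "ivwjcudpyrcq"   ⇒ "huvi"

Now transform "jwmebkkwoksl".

ivld

The pattern: shift every letter 1 place backward in the alphabet (wrapping around), then keep only the first 4 characters.
"jwmebkkwoksl" → "ivldajjvnjrk" → "ivld".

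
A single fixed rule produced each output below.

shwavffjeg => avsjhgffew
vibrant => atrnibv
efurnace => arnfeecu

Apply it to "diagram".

The pattern: sort the characters into reverse alphabetical order, then swap the first and last characters.
Applying both steps to "diagram": "rmigdaa", then "amigdar".

amigdar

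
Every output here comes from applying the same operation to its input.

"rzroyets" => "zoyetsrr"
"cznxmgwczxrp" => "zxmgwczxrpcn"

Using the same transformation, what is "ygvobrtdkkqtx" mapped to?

gobrtdkkqtxyv

Rule — move the first 2 characters to the end (rotate left by 2), then swap the first and last characters.
For "ygvobrtdkkqtx", step one produces "vobrtdkkqtxyg"; step two turns that into "gobrtdkkqtxyv".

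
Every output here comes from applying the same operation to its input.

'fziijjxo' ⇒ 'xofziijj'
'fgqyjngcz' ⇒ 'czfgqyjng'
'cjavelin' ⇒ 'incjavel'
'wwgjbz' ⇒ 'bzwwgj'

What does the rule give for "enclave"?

veencla

In each case the input is transformed by: move the last 2 characters to the front (rotate right by 2).
On "enclave" that produces "veencla".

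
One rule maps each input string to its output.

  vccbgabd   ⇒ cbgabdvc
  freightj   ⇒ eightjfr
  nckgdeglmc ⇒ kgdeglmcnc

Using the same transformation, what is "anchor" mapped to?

In each case the input is transformed by: move the first 2 characters to the end (rotate left by 2).
Doing the same to "anchor": "choran".

choran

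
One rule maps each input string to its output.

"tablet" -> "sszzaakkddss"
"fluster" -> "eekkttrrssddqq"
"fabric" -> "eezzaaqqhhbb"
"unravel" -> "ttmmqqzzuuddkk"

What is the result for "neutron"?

mmddttssqqnnmm

Each output is the input with this applied: shift every letter 1 place backward in the alphabet (wrapping around), then double every character.
Working it through for "neutron": intermediate "mdtsqnm", final "mmddttssqqnnmm".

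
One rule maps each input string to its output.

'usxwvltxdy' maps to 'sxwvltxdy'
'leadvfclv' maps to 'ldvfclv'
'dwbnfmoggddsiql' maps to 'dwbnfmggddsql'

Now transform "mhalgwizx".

What's happening: remove every vowel.
On "mhalgwizx" that produces "mhlgwzx".

mhlgwzx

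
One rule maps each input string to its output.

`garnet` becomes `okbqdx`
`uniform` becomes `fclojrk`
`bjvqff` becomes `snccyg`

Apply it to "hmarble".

xoyibej

The transformation: move the first 2 characters to the end (rotate left by 2), then shift every letter 3 places backward in the alphabet (wrapping around).
"hmarble" → "arblehm" → "xoyibej".
(Check on "bjvqff": → "vqffbj" → "snccyg" ✓)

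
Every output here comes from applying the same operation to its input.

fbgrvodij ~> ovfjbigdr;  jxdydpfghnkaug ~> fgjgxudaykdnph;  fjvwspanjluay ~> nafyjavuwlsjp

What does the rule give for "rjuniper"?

nirrjeup

In each case the input is transformed by: take characters alternately from the front and the back (1st, last, 2nd, 2nd-last, ...), then move the last 2 characters to the front (rotate right by 2).
"rjuniper" → "rrjeupni" → "nirrjeup".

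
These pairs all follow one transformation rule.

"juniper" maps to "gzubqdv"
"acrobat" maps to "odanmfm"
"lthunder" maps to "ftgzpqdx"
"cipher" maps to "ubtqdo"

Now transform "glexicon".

xqjuoazs

The pattern: move the first character to the end, then shift every letter 12 places forward in the alphabet (wrapping around).
On "glexicon": the first step gives "lexicong", and the second then gives "xqjuoazs".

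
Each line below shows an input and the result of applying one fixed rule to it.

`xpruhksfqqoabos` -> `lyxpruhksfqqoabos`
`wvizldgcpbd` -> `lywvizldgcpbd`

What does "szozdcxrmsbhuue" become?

lyszozdcxrmsbhuue

Rule — prepend "ly".
On "szozdcxrmsbhuue" that produces "lyszozdcxrmsbhuue".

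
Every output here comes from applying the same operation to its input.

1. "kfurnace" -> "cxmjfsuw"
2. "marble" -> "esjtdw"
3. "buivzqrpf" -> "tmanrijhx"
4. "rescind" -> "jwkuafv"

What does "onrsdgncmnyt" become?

gfjkvyfuefql

What's happening: shift every letter 8 places backward in the alphabet (wrapping around).
So "onrsdgncmnyt" becomes "gfjkvyfuefql".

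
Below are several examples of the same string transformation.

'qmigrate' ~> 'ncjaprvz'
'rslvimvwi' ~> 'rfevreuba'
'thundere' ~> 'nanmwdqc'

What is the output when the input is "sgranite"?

ncrwjapb

Rule — shift every letter 9 places forward in the alphabet (wrapping around), then reverse the string.
Applying that to "sgranite" gives "ncrwjapb".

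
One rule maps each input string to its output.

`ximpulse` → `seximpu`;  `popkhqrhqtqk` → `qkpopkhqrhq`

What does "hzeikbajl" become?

The rule is to move the last 3 characters to the front (rotate right by 3), then delete the first character.
For "hzeikbajl", step one produces "ajlhzeikb"; step two turns that into "jlhzeikb".

jlhzeikb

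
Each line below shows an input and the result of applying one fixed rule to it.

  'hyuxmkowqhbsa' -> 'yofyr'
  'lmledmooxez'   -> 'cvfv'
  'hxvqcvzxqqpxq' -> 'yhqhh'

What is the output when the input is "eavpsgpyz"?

vgg

The rule is to shift every letter 9 places backward in the alphabet (wrapping around), then keep one character in every 3, starting at position 1 (positions 1st, 4th, 7th, ...).
Applying both steps to "eavpsgpyz": "vrmgjxgpq", then "vgg".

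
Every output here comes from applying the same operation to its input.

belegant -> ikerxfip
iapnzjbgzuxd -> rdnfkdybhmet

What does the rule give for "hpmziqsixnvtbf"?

Rule — shift every letter 4 places forward in the alphabet (wrapping around), then move the first 3 characters to the end (rotate left by 3).
On "hpmziqsixnvtbf": the first step gives "ltqdmuwmbrzxfj", and the second then gives "dmuwmbrzxfjltq".
(Check on "belegant": → "fipikerx" → "ikerxfip" ✓)

dmuwmbrzxfjltq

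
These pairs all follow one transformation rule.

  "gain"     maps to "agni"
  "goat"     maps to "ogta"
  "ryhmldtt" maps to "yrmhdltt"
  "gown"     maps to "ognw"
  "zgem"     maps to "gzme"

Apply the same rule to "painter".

apnietr

Rule — swap each adjacent pair of characters (1↔2, 3↔4, ...).
So "painter" becomes "apnietr".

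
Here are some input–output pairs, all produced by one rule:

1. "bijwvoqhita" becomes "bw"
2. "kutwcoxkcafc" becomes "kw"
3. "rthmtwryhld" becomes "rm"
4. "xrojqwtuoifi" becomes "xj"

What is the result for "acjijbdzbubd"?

The rule is to keep one character in every 3, starting at position 1 (positions 1st, 4th, 7th, ...), then delete the last 2 characters.
Working it through for "acjijbdzbubd": intermediate "aidu", final "ai".

ai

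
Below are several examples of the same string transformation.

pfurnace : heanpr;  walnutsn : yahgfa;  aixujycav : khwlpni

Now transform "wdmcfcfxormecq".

Looking at the pairs, the operation is to shift every letter 13 places forward in the alphabet (wrapping around) — i.e. ROT13, then delete the first 2 characters.
Starting from "wdmcfcfxormecq": after the first operation, "jqzpspskbezrpd"; after the second, "zpspskbezrpd".

zpspskbezrpd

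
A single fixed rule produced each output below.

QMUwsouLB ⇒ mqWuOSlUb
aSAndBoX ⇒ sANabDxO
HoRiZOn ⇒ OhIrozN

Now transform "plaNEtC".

LPnATec

In each case the input is transformed by: flip the case of every letter, then swap each adjacent pair of characters (1↔2, 3↔4, ...).
"plaNEtC" → "PLAneTc" → "LPnATec".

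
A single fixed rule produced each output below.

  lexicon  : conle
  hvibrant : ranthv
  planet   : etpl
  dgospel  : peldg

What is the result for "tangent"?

In each case the input is transformed by: move the first 2 characters to the end (rotate left by 2), then delete the first 2 characters.
Working it through for "tangent": intermediate "ngentta", final "entta".

entta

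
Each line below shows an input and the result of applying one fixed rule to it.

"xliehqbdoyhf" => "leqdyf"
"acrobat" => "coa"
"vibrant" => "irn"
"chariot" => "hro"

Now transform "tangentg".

Rule — keep every other character starting from the second (positions 2nd, 4th, 6th, ...).
So "tangentg" becomes "agng".

agng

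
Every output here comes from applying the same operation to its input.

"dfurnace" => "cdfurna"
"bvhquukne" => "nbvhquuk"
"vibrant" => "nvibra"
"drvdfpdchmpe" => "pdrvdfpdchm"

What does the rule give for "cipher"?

The rule is to delete the last character, then move the last character to the front.
Applying both steps to "cipher": "ciphe", then "eciph".

eciph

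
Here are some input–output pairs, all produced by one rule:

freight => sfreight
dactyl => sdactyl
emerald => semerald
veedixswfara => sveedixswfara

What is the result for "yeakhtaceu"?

syeakhtaceu

What's happening: prepend "s".
"yeakhtaceu" → "syeakhtaceu".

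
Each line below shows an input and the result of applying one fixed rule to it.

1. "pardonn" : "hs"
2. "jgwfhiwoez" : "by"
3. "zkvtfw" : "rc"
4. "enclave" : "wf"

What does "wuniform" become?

The pattern: shift every letter 8 places backward in the alphabet (wrapping around), then keep only the first 2 characters.
On "wuniform" that produces "om".

om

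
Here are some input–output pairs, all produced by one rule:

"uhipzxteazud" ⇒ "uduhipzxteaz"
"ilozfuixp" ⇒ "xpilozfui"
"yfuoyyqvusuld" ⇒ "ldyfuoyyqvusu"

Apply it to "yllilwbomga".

The pattern: move the last 2 characters to the front (rotate right by 2).
On "yllilwbomga" that produces "gayllilwbom".

gayllilwbom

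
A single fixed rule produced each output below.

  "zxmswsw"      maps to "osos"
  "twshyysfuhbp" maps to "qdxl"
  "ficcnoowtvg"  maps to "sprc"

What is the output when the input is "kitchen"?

ydaj

The rule is to shift every letter 4 places backward in the alphabet (wrapping around), then keep only the last 4 characters.
"kitchen" → "ydaj".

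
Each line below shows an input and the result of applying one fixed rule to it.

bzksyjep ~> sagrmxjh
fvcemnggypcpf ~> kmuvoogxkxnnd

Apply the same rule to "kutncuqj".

bvkcyrsc

The pattern: shift every letter 8 places forward in the alphabet (wrapping around), then move the first 2 characters to the end (rotate left by 2).
On "kutncuqj": the first step gives "scbvkcyr", and the second then gives "bvkcyrsc".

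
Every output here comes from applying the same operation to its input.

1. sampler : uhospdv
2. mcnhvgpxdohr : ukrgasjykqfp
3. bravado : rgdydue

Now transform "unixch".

kfalqx

In each case the input is transformed by: reverse the string, then shift every letter 3 places forward in the alphabet (wrapping around).
Working it through for "unixch": intermediate "hcxinu", final "kfalqx".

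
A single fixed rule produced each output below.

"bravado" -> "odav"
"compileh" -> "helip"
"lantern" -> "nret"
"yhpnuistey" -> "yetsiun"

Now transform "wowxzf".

Looking at the pairs, the operation is to reverse the string, then delete the last 3 characters.
Working it through for "wowxzf": intermediate "fzxwow", final "fzx".
(Check on "lantern": → "nretnal" → "nret" ✓)

fzx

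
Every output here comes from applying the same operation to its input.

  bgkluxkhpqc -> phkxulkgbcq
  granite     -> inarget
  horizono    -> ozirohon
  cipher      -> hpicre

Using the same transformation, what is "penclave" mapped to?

Looking at the pairs, the operation is to move the last 2 characters to the front (rotate right by 2), then reverse the string.
For "penclave" the result is "alcnepev".

alcnepev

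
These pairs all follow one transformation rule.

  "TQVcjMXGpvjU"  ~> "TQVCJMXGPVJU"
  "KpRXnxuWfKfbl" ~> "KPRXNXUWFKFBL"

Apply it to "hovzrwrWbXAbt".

What's happening: convert every letter to uppercase.
So "hovzrwrWbXAbt" becomes "HOVZRWRWBXABT".

HOVZRWRWBXABT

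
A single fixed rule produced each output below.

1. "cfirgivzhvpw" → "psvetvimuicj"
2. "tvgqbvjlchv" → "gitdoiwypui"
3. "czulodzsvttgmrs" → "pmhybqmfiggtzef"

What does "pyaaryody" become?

clnnelbql

In each case the input is transformed by: shift every letter 13 places forward in the alphabet (wrapping around) — i.e. ROT13.
For "pyaaryody" the result is "clnnelbql".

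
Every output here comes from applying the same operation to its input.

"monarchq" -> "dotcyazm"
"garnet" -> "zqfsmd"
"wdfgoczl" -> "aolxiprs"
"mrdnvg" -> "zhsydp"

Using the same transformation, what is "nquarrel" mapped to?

Each output is the input with this applied: shift every letter 12 places forward in the alphabet (wrapping around), then swap the front and back halves of the string.
Doing the same to "nquarrel": "ddqxzcgm".

ddqxzcgm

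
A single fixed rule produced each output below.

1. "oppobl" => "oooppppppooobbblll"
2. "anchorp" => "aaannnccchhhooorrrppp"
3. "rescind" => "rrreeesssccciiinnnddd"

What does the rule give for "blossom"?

What's happening: repeat every character 3 times.
So "blossom" becomes "bbblllooossssssooommm".

bbblllooossssssooommm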